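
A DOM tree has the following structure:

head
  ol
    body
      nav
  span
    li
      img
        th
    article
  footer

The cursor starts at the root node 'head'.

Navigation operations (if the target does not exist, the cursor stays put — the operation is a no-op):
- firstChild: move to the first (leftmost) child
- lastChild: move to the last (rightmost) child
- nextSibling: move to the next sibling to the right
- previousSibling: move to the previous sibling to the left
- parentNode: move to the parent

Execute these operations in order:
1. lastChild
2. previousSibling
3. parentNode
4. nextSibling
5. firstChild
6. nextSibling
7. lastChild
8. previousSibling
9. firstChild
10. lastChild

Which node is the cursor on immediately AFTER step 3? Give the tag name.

After 1 (lastChild): footer
After 2 (previousSibling): span
After 3 (parentNode): head

Answer: head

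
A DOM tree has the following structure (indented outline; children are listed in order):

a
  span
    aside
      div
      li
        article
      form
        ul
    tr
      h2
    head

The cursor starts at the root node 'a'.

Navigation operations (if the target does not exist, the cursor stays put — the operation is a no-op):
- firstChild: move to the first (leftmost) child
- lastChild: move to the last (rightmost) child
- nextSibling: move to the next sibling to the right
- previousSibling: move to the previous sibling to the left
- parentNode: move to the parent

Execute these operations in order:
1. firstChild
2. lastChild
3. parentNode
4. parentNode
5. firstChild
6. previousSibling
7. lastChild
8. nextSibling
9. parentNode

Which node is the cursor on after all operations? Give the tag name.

After 1 (firstChild): span
After 2 (lastChild): head
After 3 (parentNode): span
After 4 (parentNode): a
After 5 (firstChild): span
After 6 (previousSibling): span (no-op, stayed)
After 7 (lastChild): head
After 8 (nextSibling): head (no-op, stayed)
After 9 (parentNode): span

Answer: span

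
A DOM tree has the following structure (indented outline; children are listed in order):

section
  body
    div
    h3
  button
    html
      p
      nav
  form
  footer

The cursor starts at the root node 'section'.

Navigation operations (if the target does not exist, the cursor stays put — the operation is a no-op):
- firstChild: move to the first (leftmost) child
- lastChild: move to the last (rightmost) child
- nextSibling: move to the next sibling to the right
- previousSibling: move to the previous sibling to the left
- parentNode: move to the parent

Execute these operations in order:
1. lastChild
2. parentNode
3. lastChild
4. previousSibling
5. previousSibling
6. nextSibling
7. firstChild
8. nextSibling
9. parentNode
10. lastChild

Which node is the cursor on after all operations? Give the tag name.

After 1 (lastChild): footer
After 2 (parentNode): section
After 3 (lastChild): footer
After 4 (previousSibling): form
After 5 (previousSibling): button
After 6 (nextSibling): form
After 7 (firstChild): form (no-op, stayed)
After 8 (nextSibling): footer
After 9 (parentNode): section
After 10 (lastChild): footer

Answer: footer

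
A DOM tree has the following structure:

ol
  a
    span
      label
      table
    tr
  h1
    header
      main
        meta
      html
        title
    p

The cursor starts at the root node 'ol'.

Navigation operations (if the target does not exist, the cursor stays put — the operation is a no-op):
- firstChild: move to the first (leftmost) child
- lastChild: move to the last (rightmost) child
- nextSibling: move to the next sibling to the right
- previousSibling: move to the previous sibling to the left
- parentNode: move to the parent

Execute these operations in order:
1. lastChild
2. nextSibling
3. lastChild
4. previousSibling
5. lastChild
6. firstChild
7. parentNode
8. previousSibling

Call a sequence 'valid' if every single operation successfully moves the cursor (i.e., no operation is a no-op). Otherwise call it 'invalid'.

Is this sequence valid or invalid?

Answer: invalid

Derivation:
After 1 (lastChild): h1
After 2 (nextSibling): h1 (no-op, stayed)
After 3 (lastChild): p
After 4 (previousSibling): header
After 5 (lastChild): html
After 6 (firstChild): title
After 7 (parentNode): html
After 8 (previousSibling): main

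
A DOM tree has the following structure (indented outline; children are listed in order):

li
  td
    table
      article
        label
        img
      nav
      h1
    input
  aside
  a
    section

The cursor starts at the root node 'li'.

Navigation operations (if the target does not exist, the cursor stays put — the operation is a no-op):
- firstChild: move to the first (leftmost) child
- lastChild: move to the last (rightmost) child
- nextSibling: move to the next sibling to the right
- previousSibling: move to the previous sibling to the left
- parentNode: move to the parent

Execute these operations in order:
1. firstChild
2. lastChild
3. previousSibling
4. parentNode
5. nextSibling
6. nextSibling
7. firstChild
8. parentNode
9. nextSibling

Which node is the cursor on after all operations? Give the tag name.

After 1 (firstChild): td
After 2 (lastChild): input
After 3 (previousSibling): table
After 4 (parentNode): td
After 5 (nextSibling): aside
After 6 (nextSibling): a
After 7 (firstChild): section
After 8 (parentNode): a
After 9 (nextSibling): a (no-op, stayed)

Answer: a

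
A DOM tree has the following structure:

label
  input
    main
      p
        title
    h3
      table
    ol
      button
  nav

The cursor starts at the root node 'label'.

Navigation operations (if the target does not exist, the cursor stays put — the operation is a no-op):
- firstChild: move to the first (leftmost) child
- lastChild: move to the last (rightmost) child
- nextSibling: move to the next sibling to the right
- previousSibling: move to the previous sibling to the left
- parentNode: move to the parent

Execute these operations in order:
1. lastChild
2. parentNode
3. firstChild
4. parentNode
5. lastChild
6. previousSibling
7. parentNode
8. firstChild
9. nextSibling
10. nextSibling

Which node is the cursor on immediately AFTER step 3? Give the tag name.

Answer: input

Derivation:
After 1 (lastChild): nav
After 2 (parentNode): label
After 3 (firstChild): input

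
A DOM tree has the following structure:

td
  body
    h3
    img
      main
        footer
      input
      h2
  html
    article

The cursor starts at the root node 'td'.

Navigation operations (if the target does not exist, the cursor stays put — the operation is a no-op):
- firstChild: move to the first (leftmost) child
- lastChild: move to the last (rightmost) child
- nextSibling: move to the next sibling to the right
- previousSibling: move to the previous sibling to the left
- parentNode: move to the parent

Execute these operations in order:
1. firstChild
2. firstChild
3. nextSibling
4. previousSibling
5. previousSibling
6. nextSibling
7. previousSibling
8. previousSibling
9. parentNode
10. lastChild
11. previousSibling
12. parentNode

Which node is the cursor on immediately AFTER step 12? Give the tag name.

Answer: body

Derivation:
After 1 (firstChild): body
After 2 (firstChild): h3
After 3 (nextSibling): img
After 4 (previousSibling): h3
After 5 (previousSibling): h3 (no-op, stayed)
After 6 (nextSibling): img
After 7 (previousSibling): h3
After 8 (previousSibling): h3 (no-op, stayed)
After 9 (parentNode): body
After 10 (lastChild): img
After 11 (previousSibling): h3
After 12 (parentNode): body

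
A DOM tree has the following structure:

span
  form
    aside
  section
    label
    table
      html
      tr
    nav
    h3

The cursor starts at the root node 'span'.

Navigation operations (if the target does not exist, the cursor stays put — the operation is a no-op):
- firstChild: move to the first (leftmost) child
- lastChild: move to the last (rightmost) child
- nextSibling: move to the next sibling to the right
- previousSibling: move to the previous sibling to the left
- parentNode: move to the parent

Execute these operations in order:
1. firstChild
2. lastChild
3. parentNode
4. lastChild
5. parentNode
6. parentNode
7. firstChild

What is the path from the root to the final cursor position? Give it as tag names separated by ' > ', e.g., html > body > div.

Answer: span > form

Derivation:
After 1 (firstChild): form
After 2 (lastChild): aside
After 3 (parentNode): form
After 4 (lastChild): aside
After 5 (parentNode): form
After 6 (parentNode): span
After 7 (firstChild): form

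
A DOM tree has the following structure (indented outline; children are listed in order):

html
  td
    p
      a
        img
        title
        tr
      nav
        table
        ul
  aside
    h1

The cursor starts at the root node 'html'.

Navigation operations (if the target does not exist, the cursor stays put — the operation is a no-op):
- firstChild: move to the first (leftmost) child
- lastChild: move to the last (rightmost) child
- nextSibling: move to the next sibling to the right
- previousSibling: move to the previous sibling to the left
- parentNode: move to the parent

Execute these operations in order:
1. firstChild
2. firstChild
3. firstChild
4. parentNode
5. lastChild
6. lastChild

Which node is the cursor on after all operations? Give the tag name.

After 1 (firstChild): td
After 2 (firstChild): p
After 3 (firstChild): a
After 4 (parentNode): p
After 5 (lastChild): nav
After 6 (lastChild): ul

Answer: ul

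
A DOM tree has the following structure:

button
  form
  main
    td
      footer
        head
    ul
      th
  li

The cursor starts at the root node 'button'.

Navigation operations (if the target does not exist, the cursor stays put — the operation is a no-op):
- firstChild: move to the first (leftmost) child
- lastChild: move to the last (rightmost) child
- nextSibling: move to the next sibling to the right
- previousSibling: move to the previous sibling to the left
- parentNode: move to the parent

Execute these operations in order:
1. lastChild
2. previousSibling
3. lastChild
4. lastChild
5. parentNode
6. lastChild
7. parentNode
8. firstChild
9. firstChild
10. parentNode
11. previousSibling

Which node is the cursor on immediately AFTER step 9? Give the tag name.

After 1 (lastChild): li
After 2 (previousSibling): main
After 3 (lastChild): ul
After 4 (lastChild): th
After 5 (parentNode): ul
After 6 (lastChild): th
After 7 (parentNode): ul
After 8 (firstChild): th
After 9 (firstChild): th (no-op, stayed)

Answer: th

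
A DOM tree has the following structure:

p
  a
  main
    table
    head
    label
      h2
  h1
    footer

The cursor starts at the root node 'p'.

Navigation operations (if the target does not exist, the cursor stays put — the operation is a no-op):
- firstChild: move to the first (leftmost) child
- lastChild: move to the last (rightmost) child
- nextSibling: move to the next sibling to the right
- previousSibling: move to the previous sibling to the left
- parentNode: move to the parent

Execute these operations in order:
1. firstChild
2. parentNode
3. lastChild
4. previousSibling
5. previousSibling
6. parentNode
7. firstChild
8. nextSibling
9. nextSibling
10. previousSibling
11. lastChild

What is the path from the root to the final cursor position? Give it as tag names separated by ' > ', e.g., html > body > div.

After 1 (firstChild): a
After 2 (parentNode): p
After 3 (lastChild): h1
After 4 (previousSibling): main
After 5 (previousSibling): a
After 6 (parentNode): p
After 7 (firstChild): a
After 8 (nextSibling): main
After 9 (nextSibling): h1
After 10 (previousSibling): main
After 11 (lastChild): label

Answer: p > main > label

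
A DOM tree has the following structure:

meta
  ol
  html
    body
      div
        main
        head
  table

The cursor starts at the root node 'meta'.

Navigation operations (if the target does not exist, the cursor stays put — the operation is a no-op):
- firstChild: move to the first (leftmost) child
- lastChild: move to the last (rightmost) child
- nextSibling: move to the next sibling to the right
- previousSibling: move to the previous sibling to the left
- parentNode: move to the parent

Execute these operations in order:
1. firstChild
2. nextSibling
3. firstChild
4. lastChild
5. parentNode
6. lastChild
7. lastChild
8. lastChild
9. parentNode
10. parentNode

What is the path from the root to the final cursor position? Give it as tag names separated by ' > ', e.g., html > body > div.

After 1 (firstChild): ol
After 2 (nextSibling): html
After 3 (firstChild): body
After 4 (lastChild): div
After 5 (parentNode): body
After 6 (lastChild): div
After 7 (lastChild): head
After 8 (lastChild): head (no-op, stayed)
After 9 (parentNode): div
After 10 (parentNode): body

Answer: meta > html > body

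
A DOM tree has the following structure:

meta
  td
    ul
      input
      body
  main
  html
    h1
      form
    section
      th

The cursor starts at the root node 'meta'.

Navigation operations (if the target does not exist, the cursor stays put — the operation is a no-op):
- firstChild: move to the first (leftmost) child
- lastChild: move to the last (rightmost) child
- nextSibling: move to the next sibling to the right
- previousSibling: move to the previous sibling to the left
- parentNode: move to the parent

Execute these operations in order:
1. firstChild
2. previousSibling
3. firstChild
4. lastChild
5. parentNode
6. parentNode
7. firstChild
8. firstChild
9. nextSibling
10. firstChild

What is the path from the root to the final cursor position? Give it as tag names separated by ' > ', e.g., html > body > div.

After 1 (firstChild): td
After 2 (previousSibling): td (no-op, stayed)
After 3 (firstChild): ul
After 4 (lastChild): body
After 5 (parentNode): ul
After 6 (parentNode): td
After 7 (firstChild): ul
After 8 (firstChild): input
After 9 (nextSibling): body
After 10 (firstChild): body (no-op, stayed)

Answer: meta > td > ul > body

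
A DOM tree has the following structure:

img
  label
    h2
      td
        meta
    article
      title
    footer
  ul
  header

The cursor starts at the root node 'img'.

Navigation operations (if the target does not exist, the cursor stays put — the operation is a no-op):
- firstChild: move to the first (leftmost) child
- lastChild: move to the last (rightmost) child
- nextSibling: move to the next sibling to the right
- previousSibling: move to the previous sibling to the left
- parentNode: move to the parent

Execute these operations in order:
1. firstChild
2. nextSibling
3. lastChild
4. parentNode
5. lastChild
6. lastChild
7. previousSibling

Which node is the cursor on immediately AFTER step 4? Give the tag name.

After 1 (firstChild): label
After 2 (nextSibling): ul
After 3 (lastChild): ul (no-op, stayed)
After 4 (parentNode): img

Answer: img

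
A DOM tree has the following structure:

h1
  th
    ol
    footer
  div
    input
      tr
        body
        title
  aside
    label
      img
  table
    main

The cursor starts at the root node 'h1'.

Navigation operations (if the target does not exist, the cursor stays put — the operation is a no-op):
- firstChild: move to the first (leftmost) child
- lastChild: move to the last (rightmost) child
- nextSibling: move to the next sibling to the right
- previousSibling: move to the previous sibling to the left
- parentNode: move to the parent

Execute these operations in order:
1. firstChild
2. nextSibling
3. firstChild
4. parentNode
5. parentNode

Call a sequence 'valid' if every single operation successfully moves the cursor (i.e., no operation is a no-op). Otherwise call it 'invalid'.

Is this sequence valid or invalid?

Answer: valid

Derivation:
After 1 (firstChild): th
After 2 (nextSibling): div
After 3 (firstChild): input
After 4 (parentNode): div
After 5 (parentNode): h1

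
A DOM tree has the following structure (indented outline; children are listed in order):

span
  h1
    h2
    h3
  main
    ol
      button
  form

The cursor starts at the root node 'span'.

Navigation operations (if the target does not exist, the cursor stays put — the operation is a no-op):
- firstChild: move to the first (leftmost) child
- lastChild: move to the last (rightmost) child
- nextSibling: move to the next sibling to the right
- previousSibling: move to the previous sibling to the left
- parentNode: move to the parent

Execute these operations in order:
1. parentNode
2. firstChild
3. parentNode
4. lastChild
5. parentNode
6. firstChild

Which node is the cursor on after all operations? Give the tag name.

Answer: h1

Derivation:
After 1 (parentNode): span (no-op, stayed)
After 2 (firstChild): h1
After 3 (parentNode): span
After 4 (lastChild): form
After 5 (parentNode): span
After 6 (firstChild): h1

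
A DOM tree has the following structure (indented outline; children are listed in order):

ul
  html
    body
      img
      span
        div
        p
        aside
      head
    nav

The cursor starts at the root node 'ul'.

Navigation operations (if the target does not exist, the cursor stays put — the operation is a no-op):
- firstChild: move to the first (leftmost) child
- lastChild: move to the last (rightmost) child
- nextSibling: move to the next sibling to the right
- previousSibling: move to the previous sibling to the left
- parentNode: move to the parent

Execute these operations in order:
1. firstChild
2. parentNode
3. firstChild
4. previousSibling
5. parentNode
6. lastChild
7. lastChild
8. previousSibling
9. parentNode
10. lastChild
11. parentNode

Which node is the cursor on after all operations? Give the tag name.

Answer: html

Derivation:
After 1 (firstChild): html
After 2 (parentNode): ul
After 3 (firstChild): html
After 4 (previousSibling): html (no-op, stayed)
After 5 (parentNode): ul
After 6 (lastChild): html
After 7 (lastChild): nav
After 8 (previousSibling): body
After 9 (parentNode): html
After 10 (lastChild): nav
After 11 (parentNode): html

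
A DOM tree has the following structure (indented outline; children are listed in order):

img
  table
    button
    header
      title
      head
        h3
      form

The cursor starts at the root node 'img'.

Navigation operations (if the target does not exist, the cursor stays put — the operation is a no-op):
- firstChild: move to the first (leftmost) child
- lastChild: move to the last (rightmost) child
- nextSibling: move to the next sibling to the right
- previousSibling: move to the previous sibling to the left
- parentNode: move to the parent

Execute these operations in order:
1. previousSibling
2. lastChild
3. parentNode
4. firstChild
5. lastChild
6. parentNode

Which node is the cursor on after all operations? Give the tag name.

Answer: table

Derivation:
After 1 (previousSibling): img (no-op, stayed)
After 2 (lastChild): table
After 3 (parentNode): img
After 4 (firstChild): table
After 5 (lastChild): header
After 6 (parentNode): table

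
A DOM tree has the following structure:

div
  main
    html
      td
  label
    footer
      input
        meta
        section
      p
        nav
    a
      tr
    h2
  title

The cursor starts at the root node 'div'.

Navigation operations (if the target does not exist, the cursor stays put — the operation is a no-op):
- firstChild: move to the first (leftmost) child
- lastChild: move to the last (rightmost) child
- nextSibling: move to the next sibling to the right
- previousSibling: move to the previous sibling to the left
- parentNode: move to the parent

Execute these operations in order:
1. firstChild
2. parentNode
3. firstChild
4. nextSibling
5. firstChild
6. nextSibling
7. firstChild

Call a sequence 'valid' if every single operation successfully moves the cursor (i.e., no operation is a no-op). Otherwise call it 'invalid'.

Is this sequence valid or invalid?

After 1 (firstChild): main
After 2 (parentNode): div
After 3 (firstChild): main
After 4 (nextSibling): label
After 5 (firstChild): footer
After 6 (nextSibling): a
After 7 (firstChild): tr

Answer: valid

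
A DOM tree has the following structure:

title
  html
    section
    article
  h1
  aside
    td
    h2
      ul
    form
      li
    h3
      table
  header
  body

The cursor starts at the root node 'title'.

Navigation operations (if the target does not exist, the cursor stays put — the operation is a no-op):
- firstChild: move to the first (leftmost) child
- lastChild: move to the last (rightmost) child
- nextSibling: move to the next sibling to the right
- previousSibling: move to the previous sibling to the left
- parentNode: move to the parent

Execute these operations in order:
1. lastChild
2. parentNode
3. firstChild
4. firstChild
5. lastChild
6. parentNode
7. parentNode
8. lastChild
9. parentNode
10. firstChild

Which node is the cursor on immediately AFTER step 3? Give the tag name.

Answer: html

Derivation:
After 1 (lastChild): body
After 2 (parentNode): title
After 3 (firstChild): html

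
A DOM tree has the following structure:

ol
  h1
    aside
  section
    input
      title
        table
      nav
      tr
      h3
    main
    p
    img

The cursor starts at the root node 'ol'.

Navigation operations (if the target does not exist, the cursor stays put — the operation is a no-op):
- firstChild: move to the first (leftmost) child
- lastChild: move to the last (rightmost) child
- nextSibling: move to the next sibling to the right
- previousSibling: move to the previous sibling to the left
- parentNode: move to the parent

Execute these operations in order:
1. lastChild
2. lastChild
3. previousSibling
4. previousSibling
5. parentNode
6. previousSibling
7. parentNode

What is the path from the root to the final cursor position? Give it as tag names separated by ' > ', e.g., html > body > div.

Answer: ol

Derivation:
After 1 (lastChild): section
After 2 (lastChild): img
After 3 (previousSibling): p
After 4 (previousSibling): main
After 5 (parentNode): section
After 6 (previousSibling): h1
After 7 (parentNode): ol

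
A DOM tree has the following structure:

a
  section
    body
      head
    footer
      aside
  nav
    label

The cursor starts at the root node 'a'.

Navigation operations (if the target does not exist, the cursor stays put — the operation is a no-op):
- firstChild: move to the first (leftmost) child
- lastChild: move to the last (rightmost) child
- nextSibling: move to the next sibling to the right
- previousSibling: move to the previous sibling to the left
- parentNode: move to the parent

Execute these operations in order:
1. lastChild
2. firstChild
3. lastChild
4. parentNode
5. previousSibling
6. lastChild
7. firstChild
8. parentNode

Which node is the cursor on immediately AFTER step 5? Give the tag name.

After 1 (lastChild): nav
After 2 (firstChild): label
After 3 (lastChild): label (no-op, stayed)
After 4 (parentNode): nav
After 5 (previousSibling): section

Answer: section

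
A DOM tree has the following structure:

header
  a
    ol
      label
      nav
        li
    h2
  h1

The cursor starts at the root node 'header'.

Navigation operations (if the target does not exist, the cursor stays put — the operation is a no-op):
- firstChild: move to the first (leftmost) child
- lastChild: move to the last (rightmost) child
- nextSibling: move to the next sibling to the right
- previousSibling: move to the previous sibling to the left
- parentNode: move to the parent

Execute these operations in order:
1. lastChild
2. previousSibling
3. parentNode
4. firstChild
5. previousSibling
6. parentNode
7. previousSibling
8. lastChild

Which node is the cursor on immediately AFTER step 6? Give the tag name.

After 1 (lastChild): h1
After 2 (previousSibling): a
After 3 (parentNode): header
After 4 (firstChild): a
After 5 (previousSibling): a (no-op, stayed)
After 6 (parentNode): header

Answer: header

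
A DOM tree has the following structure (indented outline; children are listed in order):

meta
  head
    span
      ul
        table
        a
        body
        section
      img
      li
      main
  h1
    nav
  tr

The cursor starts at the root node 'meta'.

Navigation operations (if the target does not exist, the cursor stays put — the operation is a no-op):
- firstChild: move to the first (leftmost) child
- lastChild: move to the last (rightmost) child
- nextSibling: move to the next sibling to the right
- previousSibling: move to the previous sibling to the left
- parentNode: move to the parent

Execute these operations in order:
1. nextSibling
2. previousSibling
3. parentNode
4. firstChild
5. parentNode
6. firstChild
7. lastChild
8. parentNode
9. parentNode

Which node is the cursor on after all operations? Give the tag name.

After 1 (nextSibling): meta (no-op, stayed)
After 2 (previousSibling): meta (no-op, stayed)
After 3 (parentNode): meta (no-op, stayed)
After 4 (firstChild): head
After 5 (parentNode): meta
After 6 (firstChild): head
After 7 (lastChild): span
After 8 (parentNode): head
After 9 (parentNode): meta

Answer: meta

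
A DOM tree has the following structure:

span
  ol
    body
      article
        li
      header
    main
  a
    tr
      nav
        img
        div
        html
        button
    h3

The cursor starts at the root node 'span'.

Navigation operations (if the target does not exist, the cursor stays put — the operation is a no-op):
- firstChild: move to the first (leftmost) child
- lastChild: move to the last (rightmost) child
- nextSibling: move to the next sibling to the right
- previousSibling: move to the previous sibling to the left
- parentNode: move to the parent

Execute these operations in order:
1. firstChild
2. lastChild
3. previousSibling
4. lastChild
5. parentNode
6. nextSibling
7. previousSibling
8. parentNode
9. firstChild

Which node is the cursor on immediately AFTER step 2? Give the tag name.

Answer: main

Derivation:
After 1 (firstChild): ol
After 2 (lastChild): main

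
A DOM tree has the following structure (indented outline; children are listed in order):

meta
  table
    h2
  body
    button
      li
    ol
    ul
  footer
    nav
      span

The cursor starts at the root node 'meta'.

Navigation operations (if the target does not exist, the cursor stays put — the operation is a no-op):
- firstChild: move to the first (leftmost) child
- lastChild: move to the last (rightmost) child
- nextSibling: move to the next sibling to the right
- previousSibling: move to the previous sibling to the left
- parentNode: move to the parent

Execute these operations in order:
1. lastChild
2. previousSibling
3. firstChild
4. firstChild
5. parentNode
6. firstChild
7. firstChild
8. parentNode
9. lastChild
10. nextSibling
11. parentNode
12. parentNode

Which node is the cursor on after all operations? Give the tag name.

After 1 (lastChild): footer
After 2 (previousSibling): body
After 3 (firstChild): button
After 4 (firstChild): li
After 5 (parentNode): button
After 6 (firstChild): li
After 7 (firstChild): li (no-op, stayed)
After 8 (parentNode): button
After 9 (lastChild): li
After 10 (nextSibling): li (no-op, stayed)
After 11 (parentNode): button
After 12 (parentNode): body

Answer: body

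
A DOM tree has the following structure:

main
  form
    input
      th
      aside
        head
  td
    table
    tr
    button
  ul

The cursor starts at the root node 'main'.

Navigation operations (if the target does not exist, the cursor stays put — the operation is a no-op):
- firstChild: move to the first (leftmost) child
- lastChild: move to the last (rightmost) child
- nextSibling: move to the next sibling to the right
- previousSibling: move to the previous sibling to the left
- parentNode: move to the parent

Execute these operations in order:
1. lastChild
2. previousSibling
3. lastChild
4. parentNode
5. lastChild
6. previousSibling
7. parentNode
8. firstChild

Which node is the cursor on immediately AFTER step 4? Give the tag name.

After 1 (lastChild): ul
After 2 (previousSibling): td
After 3 (lastChild): button
After 4 (parentNode): td

Answer: td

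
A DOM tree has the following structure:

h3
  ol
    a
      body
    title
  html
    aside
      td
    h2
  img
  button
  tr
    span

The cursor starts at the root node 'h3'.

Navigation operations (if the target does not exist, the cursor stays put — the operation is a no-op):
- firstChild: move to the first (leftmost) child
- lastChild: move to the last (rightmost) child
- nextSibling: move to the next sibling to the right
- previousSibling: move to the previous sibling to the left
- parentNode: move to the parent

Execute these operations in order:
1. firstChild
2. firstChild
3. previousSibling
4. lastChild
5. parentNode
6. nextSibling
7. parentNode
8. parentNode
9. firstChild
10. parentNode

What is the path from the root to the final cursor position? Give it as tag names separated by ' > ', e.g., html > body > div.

After 1 (firstChild): ol
After 2 (firstChild): a
After 3 (previousSibling): a (no-op, stayed)
After 4 (lastChild): body
After 5 (parentNode): a
After 6 (nextSibling): title
After 7 (parentNode): ol
After 8 (parentNode): h3
After 9 (firstChild): ol
After 10 (parentNode): h3

Answer: h3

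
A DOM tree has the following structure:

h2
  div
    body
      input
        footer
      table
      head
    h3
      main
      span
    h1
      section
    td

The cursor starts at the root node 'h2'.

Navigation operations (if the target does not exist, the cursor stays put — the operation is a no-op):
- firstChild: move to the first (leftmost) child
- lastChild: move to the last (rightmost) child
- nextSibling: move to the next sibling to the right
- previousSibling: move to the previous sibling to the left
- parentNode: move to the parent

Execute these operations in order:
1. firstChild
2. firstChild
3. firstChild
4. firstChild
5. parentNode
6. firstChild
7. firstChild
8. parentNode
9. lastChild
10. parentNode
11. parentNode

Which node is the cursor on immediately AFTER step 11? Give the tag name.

Answer: body

Derivation:
After 1 (firstChild): div
After 2 (firstChild): body
After 3 (firstChild): input
After 4 (firstChild): footer
After 5 (parentNode): input
After 6 (firstChild): footer
After 7 (firstChild): footer (no-op, stayed)
After 8 (parentNode): input
After 9 (lastChild): footer
After 10 (parentNode): input
After 11 (parentNode): body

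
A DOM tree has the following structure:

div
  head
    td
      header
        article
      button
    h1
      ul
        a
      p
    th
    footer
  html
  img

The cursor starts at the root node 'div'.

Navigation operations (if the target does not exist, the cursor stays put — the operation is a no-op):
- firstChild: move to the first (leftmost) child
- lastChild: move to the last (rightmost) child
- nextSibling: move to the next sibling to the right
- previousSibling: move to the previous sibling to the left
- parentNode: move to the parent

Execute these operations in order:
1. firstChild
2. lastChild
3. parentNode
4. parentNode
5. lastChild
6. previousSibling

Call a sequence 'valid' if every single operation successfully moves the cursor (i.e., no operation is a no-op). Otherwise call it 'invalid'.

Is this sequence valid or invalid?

After 1 (firstChild): head
After 2 (lastChild): footer
After 3 (parentNode): head
After 4 (parentNode): div
After 5 (lastChild): img
After 6 (previousSibling): html

Answer: valid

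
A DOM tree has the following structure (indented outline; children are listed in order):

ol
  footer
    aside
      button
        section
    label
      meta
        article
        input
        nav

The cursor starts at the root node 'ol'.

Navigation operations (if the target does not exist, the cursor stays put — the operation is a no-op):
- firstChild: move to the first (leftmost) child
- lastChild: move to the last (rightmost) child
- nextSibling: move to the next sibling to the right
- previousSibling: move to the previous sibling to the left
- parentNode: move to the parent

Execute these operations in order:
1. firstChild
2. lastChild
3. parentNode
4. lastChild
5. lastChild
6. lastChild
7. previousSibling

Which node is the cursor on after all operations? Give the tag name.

After 1 (firstChild): footer
After 2 (lastChild): label
After 3 (parentNode): footer
After 4 (lastChild): label
After 5 (lastChild): meta
After 6 (lastChild): nav
After 7 (previousSibling): input

Answer: input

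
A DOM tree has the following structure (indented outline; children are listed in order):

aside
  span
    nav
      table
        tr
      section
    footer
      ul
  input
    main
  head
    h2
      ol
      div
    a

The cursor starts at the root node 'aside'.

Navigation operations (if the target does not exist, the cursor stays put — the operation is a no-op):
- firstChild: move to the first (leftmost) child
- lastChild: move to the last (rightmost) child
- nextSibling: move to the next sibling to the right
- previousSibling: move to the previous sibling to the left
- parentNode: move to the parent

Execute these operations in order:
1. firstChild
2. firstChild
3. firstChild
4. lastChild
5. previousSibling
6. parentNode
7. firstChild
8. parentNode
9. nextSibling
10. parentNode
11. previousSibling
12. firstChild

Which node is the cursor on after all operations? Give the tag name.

Answer: table

Derivation:
After 1 (firstChild): span
After 2 (firstChild): nav
After 3 (firstChild): table
After 4 (lastChild): tr
After 5 (previousSibling): tr (no-op, stayed)
After 6 (parentNode): table
After 7 (firstChild): tr
After 8 (parentNode): table
After 9 (nextSibling): section
After 10 (parentNode): nav
After 11 (previousSibling): nav (no-op, stayed)
After 12 (firstChild): table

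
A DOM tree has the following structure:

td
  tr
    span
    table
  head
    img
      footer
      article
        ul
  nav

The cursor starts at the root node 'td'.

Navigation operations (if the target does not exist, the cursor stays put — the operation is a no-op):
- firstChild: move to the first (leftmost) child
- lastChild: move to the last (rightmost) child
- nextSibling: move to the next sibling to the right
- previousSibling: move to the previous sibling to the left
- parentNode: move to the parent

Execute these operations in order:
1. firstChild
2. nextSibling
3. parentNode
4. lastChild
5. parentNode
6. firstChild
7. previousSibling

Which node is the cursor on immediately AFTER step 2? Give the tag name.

After 1 (firstChild): tr
After 2 (nextSibling): head

Answer: head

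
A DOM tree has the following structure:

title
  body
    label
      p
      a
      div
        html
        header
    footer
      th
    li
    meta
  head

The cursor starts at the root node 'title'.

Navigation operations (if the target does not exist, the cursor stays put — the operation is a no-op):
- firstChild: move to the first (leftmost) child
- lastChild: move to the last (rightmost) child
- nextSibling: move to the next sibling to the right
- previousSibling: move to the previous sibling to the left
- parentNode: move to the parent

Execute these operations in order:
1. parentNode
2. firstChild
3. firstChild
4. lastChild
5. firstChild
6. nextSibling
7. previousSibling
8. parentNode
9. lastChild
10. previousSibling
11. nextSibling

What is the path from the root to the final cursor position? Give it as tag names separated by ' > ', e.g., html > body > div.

After 1 (parentNode): title (no-op, stayed)
After 2 (firstChild): body
After 3 (firstChild): label
After 4 (lastChild): div
After 5 (firstChild): html
After 6 (nextSibling): header
After 7 (previousSibling): html
After 8 (parentNode): div
After 9 (lastChild): header
After 10 (previousSibling): html
After 11 (nextSibling): header

Answer: title > body > label > div > header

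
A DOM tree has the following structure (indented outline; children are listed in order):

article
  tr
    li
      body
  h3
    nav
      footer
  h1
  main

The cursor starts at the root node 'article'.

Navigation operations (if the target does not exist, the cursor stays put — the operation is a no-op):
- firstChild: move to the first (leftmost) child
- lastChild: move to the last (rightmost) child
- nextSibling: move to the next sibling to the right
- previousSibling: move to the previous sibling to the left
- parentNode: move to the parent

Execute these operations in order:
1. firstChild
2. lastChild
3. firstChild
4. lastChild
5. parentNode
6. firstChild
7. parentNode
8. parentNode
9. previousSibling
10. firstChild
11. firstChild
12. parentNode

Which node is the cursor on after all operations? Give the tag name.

After 1 (firstChild): tr
After 2 (lastChild): li
After 3 (firstChild): body
After 4 (lastChild): body (no-op, stayed)
After 5 (parentNode): li
After 6 (firstChild): body
After 7 (parentNode): li
After 8 (parentNode): tr
After 9 (previousSibling): tr (no-op, stayed)
After 10 (firstChild): li
After 11 (firstChild): body
After 12 (parentNode): li

Answer: li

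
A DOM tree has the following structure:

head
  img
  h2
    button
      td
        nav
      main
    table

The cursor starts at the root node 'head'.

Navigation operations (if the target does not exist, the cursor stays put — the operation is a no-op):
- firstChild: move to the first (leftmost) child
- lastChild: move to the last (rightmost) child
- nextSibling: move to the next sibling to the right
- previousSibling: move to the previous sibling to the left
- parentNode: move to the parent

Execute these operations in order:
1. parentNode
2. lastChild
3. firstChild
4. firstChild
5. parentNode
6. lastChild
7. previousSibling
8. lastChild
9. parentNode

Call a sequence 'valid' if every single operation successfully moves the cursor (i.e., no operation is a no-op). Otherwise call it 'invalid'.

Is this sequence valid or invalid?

After 1 (parentNode): head (no-op, stayed)
After 2 (lastChild): h2
After 3 (firstChild): button
After 4 (firstChild): td
After 5 (parentNode): button
After 6 (lastChild): main
After 7 (previousSibling): td
After 8 (lastChild): nav
After 9 (parentNode): td

Answer: invalid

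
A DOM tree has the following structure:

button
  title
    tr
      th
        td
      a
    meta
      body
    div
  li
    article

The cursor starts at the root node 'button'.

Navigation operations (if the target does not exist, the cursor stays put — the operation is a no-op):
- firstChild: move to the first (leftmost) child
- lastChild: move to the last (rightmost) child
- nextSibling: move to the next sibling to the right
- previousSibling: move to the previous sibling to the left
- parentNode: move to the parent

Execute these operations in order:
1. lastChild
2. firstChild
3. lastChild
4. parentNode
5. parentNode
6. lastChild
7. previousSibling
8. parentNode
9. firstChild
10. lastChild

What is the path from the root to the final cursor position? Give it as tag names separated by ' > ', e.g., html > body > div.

Answer: button > title > div

Derivation:
After 1 (lastChild): li
After 2 (firstChild): article
After 3 (lastChild): article (no-op, stayed)
After 4 (parentNode): li
After 5 (parentNode): button
After 6 (lastChild): li
After 7 (previousSibling): title
After 8 (parentNode): button
After 9 (firstChild): title
After 10 (lastChild): div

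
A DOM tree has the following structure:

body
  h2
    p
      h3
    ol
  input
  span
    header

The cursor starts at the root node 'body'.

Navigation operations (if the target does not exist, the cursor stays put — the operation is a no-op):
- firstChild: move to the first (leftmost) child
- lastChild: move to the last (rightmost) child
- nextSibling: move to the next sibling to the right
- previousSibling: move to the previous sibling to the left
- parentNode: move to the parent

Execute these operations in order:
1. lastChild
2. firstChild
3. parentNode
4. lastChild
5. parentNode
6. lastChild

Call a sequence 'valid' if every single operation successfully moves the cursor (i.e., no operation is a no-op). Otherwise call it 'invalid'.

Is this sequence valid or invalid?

After 1 (lastChild): span
After 2 (firstChild): header
After 3 (parentNode): span
After 4 (lastChild): header
After 5 (parentNode): span
After 6 (lastChild): header

Answer: valid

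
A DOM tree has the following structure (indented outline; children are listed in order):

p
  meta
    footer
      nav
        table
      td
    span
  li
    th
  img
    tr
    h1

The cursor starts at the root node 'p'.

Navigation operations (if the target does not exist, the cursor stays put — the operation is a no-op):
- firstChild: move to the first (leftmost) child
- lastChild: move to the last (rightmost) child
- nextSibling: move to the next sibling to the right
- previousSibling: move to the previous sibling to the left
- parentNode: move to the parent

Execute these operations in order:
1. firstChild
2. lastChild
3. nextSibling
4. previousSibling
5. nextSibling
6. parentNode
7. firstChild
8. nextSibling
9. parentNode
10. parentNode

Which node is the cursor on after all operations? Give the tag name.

Answer: p

Derivation:
After 1 (firstChild): meta
After 2 (lastChild): span
After 3 (nextSibling): span (no-op, stayed)
After 4 (previousSibling): footer
After 5 (nextSibling): span
After 6 (parentNode): meta
After 7 (firstChild): footer
After 8 (nextSibling): span
After 9 (parentNode): meta
After 10 (parentNode): p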